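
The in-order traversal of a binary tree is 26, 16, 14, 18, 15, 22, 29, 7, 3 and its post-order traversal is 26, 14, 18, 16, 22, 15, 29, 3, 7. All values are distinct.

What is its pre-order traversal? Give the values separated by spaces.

7 29 15 16 26 18 14 22 3

The last element of post-order is the root; it splits in-order into left and right subtrees.
Root 7: left subtree has 7 nodes {26, 16, 14, 18, 15, 22, 29}, right has 1 {3}.
  Root 29: left subtree has 6 nodes {26, 16, 14, 18, 15, 22}, right has 0 { }.
    Root 15: left subtree has 4 nodes {26, 16, 14, 18}, right has 1 {22}.
      Root 16: left subtree has 1 node {26}, right has 2 {14, 18}.
        Root 18: left subtree has 1 node {14}, right has 0 { }.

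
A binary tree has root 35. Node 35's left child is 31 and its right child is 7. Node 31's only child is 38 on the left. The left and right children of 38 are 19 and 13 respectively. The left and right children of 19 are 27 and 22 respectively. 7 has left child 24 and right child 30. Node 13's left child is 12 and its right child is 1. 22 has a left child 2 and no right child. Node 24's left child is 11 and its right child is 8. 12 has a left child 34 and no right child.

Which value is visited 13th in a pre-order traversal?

Pre-order visits the node, then its left subtree, then its right subtree.
Visit 35.
At 35: go left to 31.
  Visit 31.
  At 31: go left to 38.
    Visit 38.
    At 38: go left to 19.
      Visit 19.
      At 19: go left to 27.
        27 is a leaf — visit 27.
      At 19: go right to 22.
        Visit 22.
        At 22: go left to 2.
          2 is a leaf — visit 2.
        At 22: no right child.
    At 38: go right to 13.
      Visit 13.
      At 13: go left to 12.
        Visit 12.
        At 12: go left to 34.
          34 is a leaf — visit 34.
        At 12: no right child.
      At 13: go right to 1.
        1 is a leaf — visit 1.
  At 31: no right child.
At 35: go right to 7.
  Visit 7.
  At 7: go left to 24.
    Visit 24.
    At 24: go left to 11.
      11 is a leaf — visit 11.
    At 24: go right to 8.
      8 is a leaf — visit 8.
  At 7: go right to 30.
    30 is a leaf — visit 30.
Full pre-order sequence: 35, 31, 38, 19, 27, 22, 2, 13, 12, 34, 1, 7, 24, 11, 8, 30.

24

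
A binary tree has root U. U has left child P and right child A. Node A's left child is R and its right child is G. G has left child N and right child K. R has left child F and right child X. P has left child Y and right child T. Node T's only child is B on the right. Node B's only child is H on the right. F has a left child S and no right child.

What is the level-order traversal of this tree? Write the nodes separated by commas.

U, P, A, Y, T, R, G, B, F, X, N, K, H, S

Level-order visits nodes level by level from the root, left to right within each level.
Level 0: U
Level 1: P, A
Level 2: Y, T, R, G
Level 3: B, F, X, N, K
Level 4: H, S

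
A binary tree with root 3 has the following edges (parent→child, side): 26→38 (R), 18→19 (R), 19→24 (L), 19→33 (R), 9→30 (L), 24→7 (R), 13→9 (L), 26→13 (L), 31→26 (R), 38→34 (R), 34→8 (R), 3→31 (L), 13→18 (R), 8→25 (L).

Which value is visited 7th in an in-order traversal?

In-order visits the left subtree, then the node, then the right subtree.
At 3: go left to 31.
  At 31: no left child.
  Visit 31.
  At 31: go right to 26.
    At 26: go left to 13.
      At 13: go left to 9.
        At 9: go left to 30.
          30 is a leaf — visit 30.
        Visit 9.
        At 9: no right child.
      Visit 13.
      At 13: go right to 18.
        At 18: no left child.
        Visit 18.
        At 18: go right to 19.
          At 19: go left to 24.
            At 24: no left child.
            Visit 24.
            At 24: go right to 7.
              7 is a leaf — visit 7.
          Visit 19.
          At 19: go right to 33.
            33 is a leaf — visit 33.
    Visit 26.
    At 26: go right to 38.
      At 38: no left child.
      Visit 38.
      At 38: go right to 34.
        At 34: no left child.
        Visit 34.
        At 34: go right to 8.
          At 8: go left to 25.
            25 is a leaf — visit 25.
          Visit 8.
          At 8: no right child.
Visit 3.
At 3: no right child.
Full in-order sequence: 31, 30, 9, 13, 18, 24, 7, 19, 33, 26, 38, 34, 25, 8, 3.

7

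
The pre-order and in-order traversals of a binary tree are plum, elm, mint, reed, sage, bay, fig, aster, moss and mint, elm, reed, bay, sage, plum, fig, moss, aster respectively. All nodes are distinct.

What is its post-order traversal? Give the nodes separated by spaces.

The first element of pre-order is the root; it splits in-order into left and right subtrees.
Root plum: left subtree has 5 nodes {mint, elm, reed, bay, sage}, right has 3 {fig, moss, aster}.
  Root elm: left subtree has 1 node {mint}, right has 3 {reed, bay, sage}.
    Root reed: left subtree has 0 nodes { }, right has 2 {bay, sage}.
      Root sage: left subtree has 1 node {bay}, right has 0 { }.
  Root fig: left subtree has 0 nodes { }, right has 2 {moss, aster}.
    Root aster: left subtree has 1 node {moss}, right has 0 { }.

mint bay sage reed elm moss aster fig plum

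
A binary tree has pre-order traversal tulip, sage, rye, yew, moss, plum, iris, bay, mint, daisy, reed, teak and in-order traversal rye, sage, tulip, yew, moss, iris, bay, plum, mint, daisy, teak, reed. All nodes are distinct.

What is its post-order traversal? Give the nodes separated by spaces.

rye sage bay iris teak reed daisy mint plum moss yew tulip

The first element of pre-order is the root; it splits in-order into left and right subtrees.
Root tulip: left subtree has 2 nodes {rye, sage}, right has 9 {yew, moss, iris, bay, plum, mint, daisy, teak, reed}.
  Root sage: left subtree has 1 node {rye}, right has 0 { }.
  Root yew: left subtree has 0 nodes { }, right has 8 {moss, iris, bay, plum, mint, daisy, teak, reed}.
    Root moss: left subtree has 0 nodes { }, right has 7 {iris, bay, plum, mint, daisy, teak, reed}.
      Root plum: left subtree has 2 nodes {iris, bay}, right has 4 {mint, daisy, teak, reed}.
        Root iris: left subtree has 0 nodes { }, right has 1 {bay}.
        Root mint: left subtree has 0 nodes { }, right has 3 {daisy, teak, reed}.
          Root daisy: left subtree has 0 nodes { }, right has 2 {teak, reed}.
            Root reed: left subtree has 1 node {teak}, right has 0 { }.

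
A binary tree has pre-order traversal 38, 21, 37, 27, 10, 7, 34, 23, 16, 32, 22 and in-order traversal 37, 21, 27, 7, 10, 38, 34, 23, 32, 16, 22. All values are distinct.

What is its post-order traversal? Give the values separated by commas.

37, 7, 10, 27, 21, 32, 22, 16, 23, 34, 38

The first element of pre-order is the root; it splits in-order into left and right subtrees.
Root 38: left subtree has 5 nodes {37, 21, 27, 7, 10}, right has 5 {34, 23, 32, 16, 22}.
  Root 21: left subtree has 1 node {37}, right has 3 {27, 7, 10}.
    Root 27: left subtree has 0 nodes { }, right has 2 {7, 10}.
      Root 10: left subtree has 1 node {7}, right has 0 { }.
  Root 34: left subtree has 0 nodes { }, right has 4 {23, 32, 16, 22}.
    Root 23: left subtree has 0 nodes { }, right has 3 {32, 16, 22}.
      Root 16: left subtree has 1 node {32}, right has 1 {22}.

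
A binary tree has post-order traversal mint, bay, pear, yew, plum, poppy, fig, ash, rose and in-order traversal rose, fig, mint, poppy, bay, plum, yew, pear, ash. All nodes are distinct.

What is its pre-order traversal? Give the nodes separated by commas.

rose, ash, fig, poppy, mint, plum, bay, yew, pear

The last element of post-order is the root; it splits in-order into left and right subtrees.
Root rose: left subtree has 0 nodes { }, right has 8 {fig, mint, poppy, bay, plum, yew, pear, ash}.
  Root ash: left subtree has 7 nodes {fig, mint, poppy, bay, plum, yew, pear}, right has 0 { }.
    Root fig: left subtree has 0 nodes { }, right has 6 {mint, poppy, bay, plum, yew, pear}.
      Root poppy: left subtree has 1 node {mint}, right has 4 {bay, plum, yew, pear}.
        Root plum: left subtree has 1 node {bay}, right has 2 {yew, pear}.
          Root yew: left subtree has 0 nodes { }, right has 1 {pear}.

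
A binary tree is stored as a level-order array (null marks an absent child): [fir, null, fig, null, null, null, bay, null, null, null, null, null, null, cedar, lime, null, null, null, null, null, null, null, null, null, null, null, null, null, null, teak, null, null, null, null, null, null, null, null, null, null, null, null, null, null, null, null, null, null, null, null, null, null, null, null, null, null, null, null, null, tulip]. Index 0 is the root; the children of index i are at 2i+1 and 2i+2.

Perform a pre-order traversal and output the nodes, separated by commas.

Pre-order visits the node, then its left subtree, then its right subtree.
Visit fir.
At fir: no left child.
At fir: go right to fig.
  Visit fig.
  At fig: no left child.
  At fig: go right to bay.
    Visit bay.
    At bay: go left to cedar.
      cedar is a leaf — visit cedar.
    At bay: go right to lime.
      Visit lime.
      At lime: go left to teak.
        Visit teak.
        At teak: go left to tulip.
          tulip is a leaf — visit tulip.
        At teak: no right child.
      At lime: no right child.

fir, fig, bay, cedar, lime, teak, tulip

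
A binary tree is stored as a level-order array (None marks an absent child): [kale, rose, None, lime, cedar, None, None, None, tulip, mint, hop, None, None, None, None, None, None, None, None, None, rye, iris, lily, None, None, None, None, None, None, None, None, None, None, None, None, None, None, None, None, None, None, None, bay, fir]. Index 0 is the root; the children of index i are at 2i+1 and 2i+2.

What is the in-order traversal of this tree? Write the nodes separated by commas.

lime, tulip, rose, mint, rye, bay, cedar, fir, iris, hop, lily, kale

In-order visits the left subtree, then the node, then the right subtree.
At kale: go left to rose.
  At rose: go left to lime.
    At lime: no left child.
    Visit lime.
    At lime: go right to tulip.
      tulip is a leaf — visit tulip.
  Visit rose.
  At rose: go right to cedar.
    At cedar: go left to mint.
      At mint: no left child.
      Visit mint.
      At mint: go right to rye.
        At rye: no left child.
        Visit rye.
        At rye: go right to bay.
          bay is a leaf — visit bay.
    Visit cedar.
    At cedar: go right to hop.
      At hop: go left to iris.
        At iris: go left to fir.
          fir is a leaf — visit fir.
        Visit iris.
        At iris: no right child.
      Visit hop.
      At hop: go right to lily.
        lily is a leaf — visit lily.
Visit kale.
At kale: no right child.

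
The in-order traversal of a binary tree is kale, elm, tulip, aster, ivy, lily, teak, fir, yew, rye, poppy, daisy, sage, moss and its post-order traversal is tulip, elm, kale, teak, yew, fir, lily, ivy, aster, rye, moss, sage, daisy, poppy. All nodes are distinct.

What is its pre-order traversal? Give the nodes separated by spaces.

The last element of post-order is the root; it splits in-order into left and right subtrees.
Root poppy: left subtree has 10 nodes {kale, elm, tulip, aster, ivy, lily, teak, fir, yew, rye}, right has 3 {daisy, sage, moss}.
  Root rye: left subtree has 9 nodes {kale, elm, tulip, aster, ivy, lily, teak, fir, yew}, right has 0 { }.
    Root aster: left subtree has 3 nodes {kale, elm, tulip}, right has 5 {ivy, lily, teak, fir, yew}.
      Root kale: left subtree has 0 nodes { }, right has 2 {elm, tulip}.
        Root elm: left subtree has 0 nodes { }, right has 1 {tulip}.
      Root ivy: left subtree has 0 nodes { }, right has 4 {lily, teak, fir, yew}.
        Root lily: left subtree has 0 nodes { }, right has 3 {teak, fir, yew}.
          Root fir: left subtree has 1 node {teak}, right has 1 {yew}.
  Root daisy: left subtree has 0 nodes { }, right has 2 {sage, moss}.
    Root sage: left subtree has 0 nodes { }, right has 1 {moss}.

poppy rye aster kale elm tulip ivy lily fir teak yew daisy sage moss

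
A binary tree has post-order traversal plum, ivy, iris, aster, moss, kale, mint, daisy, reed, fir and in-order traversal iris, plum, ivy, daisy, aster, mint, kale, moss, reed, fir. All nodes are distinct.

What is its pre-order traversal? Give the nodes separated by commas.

The last element of post-order is the root; it splits in-order into left and right subtrees.
Root fir: left subtree has 9 nodes {iris, plum, ivy, daisy, aster, mint, kale, moss, reed}, right has 0 { }.
  Root reed: left subtree has 8 nodes {iris, plum, ivy, daisy, aster, mint, kale, moss}, right has 0 { }.
    Root daisy: left subtree has 3 nodes {iris, plum, ivy}, right has 4 {aster, mint, kale, moss}.
      Root iris: left subtree has 0 nodes { }, right has 2 {plum, ivy}.
        Root ivy: left subtree has 1 node {plum}, right has 0 { }.
      Root mint: left subtree has 1 node {aster}, right has 2 {kale, moss}.
        Root kale: left subtree has 0 nodes { }, right has 1 {moss}.

fir, reed, daisy, iris, ivy, plum, mint, aster, kale, moss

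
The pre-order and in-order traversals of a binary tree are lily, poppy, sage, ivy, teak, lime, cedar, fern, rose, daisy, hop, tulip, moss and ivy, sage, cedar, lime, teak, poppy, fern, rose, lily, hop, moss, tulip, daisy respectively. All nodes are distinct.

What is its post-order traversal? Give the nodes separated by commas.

The first element of pre-order is the root; it splits in-order into left and right subtrees.
Root lily: left subtree has 8 nodes {ivy, sage, cedar, lime, teak, poppy, fern, rose}, right has 4 {hop, moss, tulip, daisy}.
  Root poppy: left subtree has 5 nodes {ivy, sage, cedar, lime, teak}, right has 2 {fern, rose}.
    Root sage: left subtree has 1 node {ivy}, right has 3 {cedar, lime, teak}.
      Root teak: left subtree has 2 nodes {cedar, lime}, right has 0 { }.
        Root lime: left subtree has 1 node {cedar}, right has 0 { }.
    Root fern: left subtree has 0 nodes { }, right has 1 {rose}.
  Root daisy: left subtree has 3 nodes {hop, moss, tulip}, right has 0 { }.
    Root hop: left subtree has 0 nodes { }, right has 2 {moss, tulip}.
      Root tulip: left subtree has 1 node {moss}, right has 0 { }.

ivy, cedar, lime, teak, sage, rose, fern, poppy, moss, tulip, hop, daisy, lily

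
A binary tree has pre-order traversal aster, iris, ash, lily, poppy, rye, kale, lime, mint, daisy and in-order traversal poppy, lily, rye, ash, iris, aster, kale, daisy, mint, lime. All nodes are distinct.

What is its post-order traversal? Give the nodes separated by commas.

The first element of pre-order is the root; it splits in-order into left and right subtrees.
Root aster: left subtree has 5 nodes {poppy, lily, rye, ash, iris}, right has 4 {kale, daisy, mint, lime}.
  Root iris: left subtree has 4 nodes {poppy, lily, rye, ash}, right has 0 { }.
    Root ash: left subtree has 3 nodes {poppy, lily, rye}, right has 0 { }.
      Root lily: left subtree has 1 node {poppy}, right has 1 {rye}.
  Root kale: left subtree has 0 nodes { }, right has 3 {daisy, mint, lime}.
    Root lime: left subtree has 2 nodes {daisy, mint}, right has 0 { }.
      Root mint: left subtree has 1 node {daisy}, right has 0 { }.

poppy, rye, lily, ash, iris, daisy, mint, lime, kale, aster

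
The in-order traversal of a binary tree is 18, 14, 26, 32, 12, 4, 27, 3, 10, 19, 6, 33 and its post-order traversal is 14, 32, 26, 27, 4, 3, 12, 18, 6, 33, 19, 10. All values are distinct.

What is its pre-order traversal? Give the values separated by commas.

The last element of post-order is the root; it splits in-order into left and right subtrees.
Root 10: left subtree has 8 nodes {18, 14, 26, 32, 12, 4, 27, 3}, right has 3 {19, 6, 33}.
  Root 18: left subtree has 0 nodes { }, right has 7 {14, 26, 32, 12, 4, 27, 3}.
    Root 12: left subtree has 3 nodes {14, 26, 32}, right has 3 {4, 27, 3}.
      Root 26: left subtree has 1 node {14}, right has 1 {32}.
      Root 3: left subtree has 2 nodes {4, 27}, right has 0 { }.
        Root 4: left subtree has 0 nodes { }, right has 1 {27}.
  Root 19: left subtree has 0 nodes { }, right has 2 {6, 33}.
    Root 33: left subtree has 1 node {6}, right has 0 { }.

10, 18, 12, 26, 14, 32, 3, 4, 27, 19, 33, 6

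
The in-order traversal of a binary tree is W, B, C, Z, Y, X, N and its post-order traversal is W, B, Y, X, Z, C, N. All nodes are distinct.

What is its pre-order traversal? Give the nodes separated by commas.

N, C, B, W, Z, X, Y

The last element of post-order is the root; it splits in-order into left and right subtrees.
Root N: left subtree has 6 nodes {W, B, C, Z, Y, X}, right has 0 { }.
  Root C: left subtree has 2 nodes {W, B}, right has 3 {Z, Y, X}.
    Root B: left subtree has 1 node {W}, right has 0 { }.
    Root Z: left subtree has 0 nodes { }, right has 2 {Y, X}.
      Root X: left subtree has 1 node {Y}, right has 0 { }.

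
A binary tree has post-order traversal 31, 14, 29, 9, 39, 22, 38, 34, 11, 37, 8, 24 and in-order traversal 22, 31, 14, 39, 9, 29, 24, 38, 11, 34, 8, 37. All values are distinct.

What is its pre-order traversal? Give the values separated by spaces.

24 22 39 14 31 9 29 8 11 38 34 37

The last element of post-order is the root; it splits in-order into left and right subtrees.
Root 24: left subtree has 6 nodes {22, 31, 14, 39, 9, 29}, right has 5 {38, 11, 34, 8, 37}.
  Root 22: left subtree has 0 nodes { }, right has 5 {31, 14, 39, 9, 29}.
    Root 39: left subtree has 2 nodes {31, 14}, right has 2 {9, 29}.
      Root 14: left subtree has 1 node {31}, right has 0 { }.
      Root 9: left subtree has 0 nodes { }, right has 1 {29}.
  Root 8: left subtree has 3 nodes {38, 11, 34}, right has 1 {37}.
    Root 11: left subtree has 1 node {38}, right has 1 {34}.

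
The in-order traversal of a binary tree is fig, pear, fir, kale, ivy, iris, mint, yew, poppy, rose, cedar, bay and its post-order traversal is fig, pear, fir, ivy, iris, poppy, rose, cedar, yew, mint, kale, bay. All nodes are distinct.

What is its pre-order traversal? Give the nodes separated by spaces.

The last element of post-order is the root; it splits in-order into left and right subtrees.
Root bay: left subtree has 11 nodes {fig, pear, fir, kale, ivy, iris, mint, yew, poppy, rose, cedar}, right has 0 { }.
  Root kale: left subtree has 3 nodes {fig, pear, fir}, right has 7 {ivy, iris, mint, yew, poppy, rose, cedar}.
    Root fir: left subtree has 2 nodes {fig, pear}, right has 0 { }.
      Root pear: left subtree has 1 node {fig}, right has 0 { }.
    Root mint: left subtree has 2 nodes {ivy, iris}, right has 4 {yew, poppy, rose, cedar}.
      Root iris: left subtree has 1 node {ivy}, right has 0 { }.
      Root yew: left subtree has 0 nodes { }, right has 3 {poppy, rose, cedar}.
        Root cedar: left subtree has 2 nodes {poppy, rose}, right has 0 { }.
          Root rose: left subtree has 1 node {poppy}, right has 0 { }.

bay kale fir pear fig mint iris ivy yew cedar rose poppy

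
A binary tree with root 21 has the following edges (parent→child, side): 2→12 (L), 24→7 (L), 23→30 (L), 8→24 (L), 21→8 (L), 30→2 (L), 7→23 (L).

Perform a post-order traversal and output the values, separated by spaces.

Post-order visits the left subtree, then the right subtree, then the node.
At 21: go left to 8.
  At 8: go left to 24.
    At 24: go left to 7.
      At 7: go left to 23.
        At 23: go left to 30.
          At 30: go left to 2.
            At 2: go left to 12.
              12 is a leaf — visit 12.
            At 2: no right child.
            Visit 2.
          At 30: no right child.
          Visit 30.
        At 23: no right child.
        Visit 23.
      At 7: no right child.
      Visit 7.
    At 24: no right child.
    Visit 24.
  At 8: no right child.
  Visit 8.
At 21: no right child.
Visit 21.

12 2 30 23 7 24 8 21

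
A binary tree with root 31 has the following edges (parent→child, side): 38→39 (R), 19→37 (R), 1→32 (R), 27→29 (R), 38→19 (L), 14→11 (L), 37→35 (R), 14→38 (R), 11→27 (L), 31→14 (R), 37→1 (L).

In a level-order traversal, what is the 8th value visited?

29

Level-order visits nodes level by level from the root, left to right within each level.
Level 0: 31
Level 1: 14
Level 2: 11, 38
Level 3: 27, 19, 39
Level 4: 29, 37
Level 5: 1, 35
Level 6: 32
Full level-order sequence: 31, 14, 11, 38, 27, 19, 39, 29, 37, 1, 35, 32.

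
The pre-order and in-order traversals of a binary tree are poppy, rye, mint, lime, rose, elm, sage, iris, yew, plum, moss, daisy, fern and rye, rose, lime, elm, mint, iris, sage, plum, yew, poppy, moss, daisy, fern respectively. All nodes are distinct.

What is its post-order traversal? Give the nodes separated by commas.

rose, elm, lime, iris, plum, yew, sage, mint, rye, fern, daisy, moss, poppy

The first element of pre-order is the root; it splits in-order into left and right subtrees.
Root poppy: left subtree has 9 nodes {rye, rose, lime, elm, mint, iris, sage, plum, yew}, right has 3 {moss, daisy, fern}.
  Root rye: left subtree has 0 nodes { }, right has 8 {rose, lime, elm, mint, iris, sage, plum, yew}.
    Root mint: left subtree has 3 nodes {rose, lime, elm}, right has 4 {iris, sage, plum, yew}.
      Root lime: left subtree has 1 node {rose}, right has 1 {elm}.
      Root sage: left subtree has 1 node {iris}, right has 2 {plum, yew}.
        Root yew: left subtree has 1 node {plum}, right has 0 { }.
  Root moss: left subtree has 0 nodes { }, right has 2 {daisy, fern}.
    Root daisy: left subtree has 0 nodes { }, right has 1 {fern}.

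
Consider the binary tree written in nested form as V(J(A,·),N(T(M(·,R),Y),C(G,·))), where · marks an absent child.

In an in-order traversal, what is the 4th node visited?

In-order visits the left subtree, then the node, then the right subtree.
At V: go left to J.
  At J: go left to A.
    A is a leaf — visit A.
  Visit J.
  At J: no right child.
Visit V.
At V: go right to N.
  At N: go left to T.
    At T: go left to M.
      At M: no left child.
      Visit M.
      At M: go right to R.
        R is a leaf — visit R.
    Visit T.
    At T: go right to Y.
      Y is a leaf — visit Y.
  Visit N.
  At N: go right to C.
    At C: go left to G.
      G is a leaf — visit G.
    Visit C.
    At C: no right child.
Full in-order sequence: A, J, V, M, R, T, Y, N, G, C.

M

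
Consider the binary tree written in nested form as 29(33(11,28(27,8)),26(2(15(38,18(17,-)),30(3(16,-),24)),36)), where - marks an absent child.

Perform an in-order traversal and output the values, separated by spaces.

11 33 27 28 8 29 38 15 17 18 2 16 3 30 24 26 36

In-order visits the left subtree, then the node, then the right subtree.
At 29: go left to 33.
  At 33: go left to 11.
    11 is a leaf — visit 11.
  Visit 33.
  At 33: go right to 28.
    At 28: go left to 27.
      27 is a leaf — visit 27.
    Visit 28.
    At 28: go right to 8.
      8 is a leaf — visit 8.
Visit 29.
At 29: go right to 26.
  At 26: go left to 2.
    At 2: go left to 15.
      At 15: go left to 38.
        38 is a leaf — visit 38.
      Visit 15.
      At 15: go right to 18.
        At 18: go left to 17.
          17 is a leaf — visit 17.
        Visit 18.
        At 18: no right child.
    Visit 2.
    At 2: go right to 30.
      At 30: go left to 3.
        At 3: go left to 16.
          16 is a leaf — visit 16.
        Visit 3.
        At 3: no right child.
      Visit 30.
      At 30: go right to 24.
        24 is a leaf — visit 24.
  Visit 26.
  At 26: go right to 36.
    36 is a leaf — visit 36.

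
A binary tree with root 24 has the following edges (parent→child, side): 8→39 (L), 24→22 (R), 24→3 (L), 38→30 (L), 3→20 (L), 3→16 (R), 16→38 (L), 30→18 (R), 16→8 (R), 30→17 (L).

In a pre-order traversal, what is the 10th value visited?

39

Pre-order visits the node, then its left subtree, then its right subtree.
Visit 24.
At 24: go left to 3.
  Visit 3.
  At 3: go left to 20.
    20 is a leaf — visit 20.
  At 3: go right to 16.
    Visit 16.
    At 16: go left to 38.
      Visit 38.
      At 38: go left to 30.
        Visit 30.
        At 30: go left to 17.
          17 is a leaf — visit 17.
        At 30: go right to 18.
          18 is a leaf — visit 18.
      At 38: no right child.
    At 16: go right to 8.
      Visit 8.
      At 8: go left to 39.
        39 is a leaf — visit 39.
      At 8: no right child.
At 24: go right to 22.
  22 is a leaf — visit 22.
Full pre-order sequence: 24, 3, 20, 16, 38, 30, 17, 18, 8, 39, 22.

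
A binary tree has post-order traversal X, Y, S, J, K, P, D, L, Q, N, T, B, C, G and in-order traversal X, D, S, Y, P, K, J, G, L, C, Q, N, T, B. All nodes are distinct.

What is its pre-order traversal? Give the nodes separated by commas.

The last element of post-order is the root; it splits in-order into left and right subtrees.
Root G: left subtree has 7 nodes {X, D, S, Y, P, K, J}, right has 6 {L, C, Q, N, T, B}.
  Root D: left subtree has 1 node {X}, right has 5 {S, Y, P, K, J}.
    Root P: left subtree has 2 nodes {S, Y}, right has 2 {K, J}.
      Root S: left subtree has 0 nodes { }, right has 1 {Y}.
      Root K: left subtree has 0 nodes { }, right has 1 {J}.
  Root C: left subtree has 1 node {L}, right has 4 {Q, N, T, B}.
    Root B: left subtree has 3 nodes {Q, N, T}, right has 0 { }.
      Root T: left subtree has 2 nodes {Q, N}, right has 0 { }.
        Root N: left subtree has 1 node {Q}, right has 0 { }.

G, D, X, P, S, Y, K, J, C, L, B, T, N, Q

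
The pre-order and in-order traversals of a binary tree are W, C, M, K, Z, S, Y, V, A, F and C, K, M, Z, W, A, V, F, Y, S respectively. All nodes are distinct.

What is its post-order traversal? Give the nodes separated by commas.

K, Z, M, C, A, F, V, Y, S, W

The first element of pre-order is the root; it splits in-order into left and right subtrees.
Root W: left subtree has 4 nodes {C, K, M, Z}, right has 5 {A, V, F, Y, S}.
  Root C: left subtree has 0 nodes { }, right has 3 {K, M, Z}.
    Root M: left subtree has 1 node {K}, right has 1 {Z}.
  Root S: left subtree has 4 nodes {A, V, F, Y}, right has 0 { }.
    Root Y: left subtree has 3 nodes {A, V, F}, right has 0 { }.
      Root V: left subtree has 1 node {A}, right has 1 {F}.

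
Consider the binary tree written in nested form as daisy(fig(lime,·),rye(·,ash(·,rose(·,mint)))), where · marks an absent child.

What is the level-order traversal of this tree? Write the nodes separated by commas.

Level-order visits nodes level by level from the root, left to right within each level.
Level 0: daisy
Level 1: fig, rye
Level 2: lime, ash
Level 3: rose
Level 4: mint

daisy, fig, rye, lime, ash, rose, mint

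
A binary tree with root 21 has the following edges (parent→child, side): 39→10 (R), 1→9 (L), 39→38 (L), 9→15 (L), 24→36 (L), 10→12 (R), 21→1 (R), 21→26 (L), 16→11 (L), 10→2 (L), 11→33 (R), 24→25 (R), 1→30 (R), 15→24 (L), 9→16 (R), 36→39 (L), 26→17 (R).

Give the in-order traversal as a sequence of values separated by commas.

In-order visits the left subtree, then the node, then the right subtree.
At 21: go left to 26.
  At 26: no left child.
  Visit 26.
  At 26: go right to 17.
    17 is a leaf — visit 17.
Visit 21.
At 21: go right to 1.
  At 1: go left to 9.
    At 9: go left to 15.
      At 15: go left to 24.
        At 24: go left to 36.
          At 36: go left to 39.
            At 39: go left to 38.
              38 is a leaf — visit 38.
            Visit 39.
            At 39: go right to 10.
              At 10: go left to 2.
                2 is a leaf — visit 2.
              Visit 10.
              At 10: go right to 12.
                12 is a leaf — visit 12.
          Visit 36.
          At 36: no right child.
        Visit 24.
        At 24: go right to 25.
          25 is a leaf — visit 25.
      Visit 15.
      At 15: no right child.
    Visit 9.
    At 9: go right to 16.
      At 16: go left to 11.
        At 11: no left child.
        Visit 11.
        At 11: go right to 33.
          33 is a leaf — visit 33.
      Visit 16.
      At 16: no right child.
  Visit 1.
  At 1: go right to 30.
    30 is a leaf — visit 30.

26, 17, 21, 38, 39, 2, 10, 12, 36, 24, 25, 15, 9, 11, 33, 16, 1, 30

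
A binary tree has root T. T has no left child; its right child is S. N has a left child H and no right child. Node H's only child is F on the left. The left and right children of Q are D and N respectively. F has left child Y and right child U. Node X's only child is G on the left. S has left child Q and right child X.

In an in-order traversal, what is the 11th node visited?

In-order visits the left subtree, then the node, then the right subtree.
At T: no left child.
Visit T.
At T: go right to S.
  At S: go left to Q.
    At Q: go left to D.
      D is a leaf — visit D.
    Visit Q.
    At Q: go right to N.
      At N: go left to H.
        At H: go left to F.
          At F: go left to Y.
            Y is a leaf — visit Y.
          Visit F.
          At F: go right to U.
            U is a leaf — visit U.
        Visit H.
        At H: no right child.
      Visit N.
      At N: no right child.
  Visit S.
  At S: go right to X.
    At X: go left to G.
      G is a leaf — visit G.
    Visit X.
    At X: no right child.
Full in-order sequence: T, D, Q, Y, F, U, H, N, S, G, X.

X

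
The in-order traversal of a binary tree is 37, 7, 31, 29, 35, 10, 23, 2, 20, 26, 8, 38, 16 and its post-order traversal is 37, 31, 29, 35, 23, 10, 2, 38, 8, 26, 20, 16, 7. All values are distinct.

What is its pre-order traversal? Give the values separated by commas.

7, 37, 16, 20, 2, 10, 35, 29, 31, 23, 26, 8, 38

The last element of post-order is the root; it splits in-order into left and right subtrees.
Root 7: left subtree has 1 node {37}, right has 11 {31, 29, 35, 10, 23, 2, 20, 26, 8, 38, 16}.
  Root 16: left subtree has 10 nodes {31, 29, 35, 10, 23, 2, 20, 26, 8, 38}, right has 0 { }.
    Root 20: left subtree has 6 nodes {31, 29, 35, 10, 23, 2}, right has 3 {26, 8, 38}.
      Root 2: left subtree has 5 nodes {31, 29, 35, 10, 23}, right has 0 { }.
        Root 10: left subtree has 3 nodes {31, 29, 35}, right has 1 {23}.
          Root 35: left subtree has 2 nodes {31, 29}, right has 0 { }.
            Root 29: left subtree has 1 node {31}, right has 0 { }.
      Root 26: left subtree has 0 nodes { }, right has 2 {8, 38}.
        Root 8: left subtree has 0 nodes { }, right has 1 {38}.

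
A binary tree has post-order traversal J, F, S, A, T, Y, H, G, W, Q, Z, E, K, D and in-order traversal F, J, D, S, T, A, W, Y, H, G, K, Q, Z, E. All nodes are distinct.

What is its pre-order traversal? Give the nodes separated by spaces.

D F J K W T S A G H Y E Z Q

The last element of post-order is the root; it splits in-order into left and right subtrees.
Root D: left subtree has 2 nodes {F, J}, right has 11 {S, T, A, W, Y, H, G, K, Q, Z, E}.
  Root F: left subtree has 0 nodes { }, right has 1 {J}.
  Root K: left subtree has 7 nodes {S, T, A, W, Y, H, G}, right has 3 {Q, Z, E}.
    Root W: left subtree has 3 nodes {S, T, A}, right has 3 {Y, H, G}.
      Root T: left subtree has 1 node {S}, right has 1 {A}.
      Root G: left subtree has 2 nodes {Y, H}, right has 0 { }.
        Root H: left subtree has 1 node {Y}, right has 0 { }.
    Root E: left subtree has 2 nodes {Q, Z}, right has 0 { }.
      Root Z: left subtree has 1 node {Q}, right has 0 { }.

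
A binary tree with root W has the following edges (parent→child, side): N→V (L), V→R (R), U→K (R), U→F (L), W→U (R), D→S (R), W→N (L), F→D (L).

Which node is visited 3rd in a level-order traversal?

Level-order visits nodes level by level from the root, left to right within each level.
Level 0: W
Level 1: N, U
Level 2: V, F, K
Level 3: R, D
Level 4: S
Full level-order sequence: W, N, U, V, F, K, R, D, S.

U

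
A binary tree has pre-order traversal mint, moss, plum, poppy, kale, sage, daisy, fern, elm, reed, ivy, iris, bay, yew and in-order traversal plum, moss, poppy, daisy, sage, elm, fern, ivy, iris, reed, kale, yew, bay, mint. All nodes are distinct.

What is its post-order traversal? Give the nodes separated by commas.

The first element of pre-order is the root; it splits in-order into left and right subtrees.
Root mint: left subtree has 13 nodes {plum, moss, poppy, daisy, sage, elm, fern, ivy, iris, reed, kale, yew, bay}, right has 0 { }.
  Root moss: left subtree has 1 node {plum}, right has 11 {poppy, daisy, sage, elm, fern, ivy, iris, reed, kale, yew, bay}.
    Root poppy: left subtree has 0 nodes { }, right has 10 {daisy, sage, elm, fern, ivy, iris, reed, kale, yew, bay}.
      Root kale: left subtree has 7 nodes {daisy, sage, elm, fern, ivy, iris, reed}, right has 2 {yew, bay}.
        Root sage: left subtree has 1 node {daisy}, right has 5 {elm, fern, ivy, iris, reed}.
          Root fern: left subtree has 1 node {elm}, right has 3 {ivy, iris, reed}.
            Root reed: left subtree has 2 nodes {ivy, iris}, right has 0 { }.
              Root ivy: left subtree has 0 nodes { }, right has 1 {iris}.
        Root bay: left subtree has 1 node {yew}, right has 0 { }.

plum, daisy, elm, iris, ivy, reed, fern, sage, yew, bay, kale, poppy, moss, mint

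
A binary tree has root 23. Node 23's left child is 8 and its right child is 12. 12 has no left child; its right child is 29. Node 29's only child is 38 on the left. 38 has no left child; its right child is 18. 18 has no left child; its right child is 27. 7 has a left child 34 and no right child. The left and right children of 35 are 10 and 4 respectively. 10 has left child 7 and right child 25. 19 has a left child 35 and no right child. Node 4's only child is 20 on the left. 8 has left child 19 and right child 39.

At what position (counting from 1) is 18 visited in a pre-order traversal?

Pre-order visits the node, then its left subtree, then its right subtree.
Visit 23.
At 23: go left to 8.
  Visit 8.
  At 8: go left to 19.
    Visit 19.
    At 19: go left to 35.
      Visit 35.
      At 35: go left to 10.
        Visit 10.
        At 10: go left to 7.
          Visit 7.
          At 7: go left to 34.
            34 is a leaf — visit 34.
          At 7: no right child.
        At 10: go right to 25.
          25 is a leaf — visit 25.
      At 35: go right to 4.
        Visit 4.
        At 4: go left to 20.
          20 is a leaf — visit 20.
        At 4: no right child.
    At 19: no right child.
  At 8: go right to 39.
    39 is a leaf — visit 39.
At 23: go right to 12.
  Visit 12.
  At 12: no left child.
  At 12: go right to 29.
    Visit 29.
    At 29: go left to 38.
      Visit 38.
      At 38: no left child.
      At 38: go right to 18.
        Visit 18.
        At 18: no left child.
        At 18: go right to 27.
          27 is a leaf — visit 27.
    At 29: no right child.
Full pre-order sequence: 23, 8, 19, 35, 10, 7, 34, 25, 4, 20, 39, 12, 29, 38, 18, 27.

15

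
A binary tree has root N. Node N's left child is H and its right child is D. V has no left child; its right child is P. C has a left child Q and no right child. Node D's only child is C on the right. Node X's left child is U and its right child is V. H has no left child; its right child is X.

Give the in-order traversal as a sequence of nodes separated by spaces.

In-order visits the left subtree, then the node, then the right subtree.
At N: go left to H.
  At H: no left child.
  Visit H.
  At H: go right to X.
    At X: go left to U.
      U is a leaf — visit U.
    Visit X.
    At X: go right to V.
      At V: no left child.
      Visit V.
      At V: go right to P.
        P is a leaf — visit P.
Visit N.
At N: go right to D.
  At D: no left child.
  Visit D.
  At D: go right to C.
    At C: go left to Q.
      Q is a leaf — visit Q.
    Visit C.
    At C: no right child.

H U X V P N D Q C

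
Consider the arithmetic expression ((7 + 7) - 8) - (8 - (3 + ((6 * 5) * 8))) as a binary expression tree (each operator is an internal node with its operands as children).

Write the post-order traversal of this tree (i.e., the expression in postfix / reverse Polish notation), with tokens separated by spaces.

Post-order on an expression tree gives postfix notation: for each operator, emit left operand, right operand, then the operator.

7 7 + 8 - 8 3 6 5 * 8 * + - -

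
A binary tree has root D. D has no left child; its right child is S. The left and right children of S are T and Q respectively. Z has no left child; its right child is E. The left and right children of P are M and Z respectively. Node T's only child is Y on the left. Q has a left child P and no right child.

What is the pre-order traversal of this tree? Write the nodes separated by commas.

Pre-order visits the node, then its left subtree, then its right subtree.
Visit D.
At D: no left child.
At D: go right to S.
  Visit S.
  At S: go left to T.
    Visit T.
    At T: go left to Y.
      Y is a leaf — visit Y.
    At T: no right child.
  At S: go right to Q.
    Visit Q.
    At Q: go left to P.
      Visit P.
      At P: go left to M.
        M is a leaf — visit M.
      At P: go right to Z.
        Visit Z.
        At Z: no left child.
        At Z: go right to E.
          E is a leaf — visit E.
    At Q: no right child.

D, S, T, Y, Q, P, M, Z, E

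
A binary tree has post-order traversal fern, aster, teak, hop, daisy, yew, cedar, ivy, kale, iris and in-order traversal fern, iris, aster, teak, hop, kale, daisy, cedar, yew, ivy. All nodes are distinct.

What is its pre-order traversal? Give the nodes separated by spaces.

The last element of post-order is the root; it splits in-order into left and right subtrees.
Root iris: left subtree has 1 node {fern}, right has 8 {aster, teak, hop, kale, daisy, cedar, yew, ivy}.
  Root kale: left subtree has 3 nodes {aster, teak, hop}, right has 4 {daisy, cedar, yew, ivy}.
    Root hop: left subtree has 2 nodes {aster, teak}, right has 0 { }.
      Root teak: left subtree has 1 node {aster}, right has 0 { }.
    Root ivy: left subtree has 3 nodes {daisy, cedar, yew}, right has 0 { }.
      Root cedar: left subtree has 1 node {daisy}, right has 1 {yew}.

iris fern kale hop teak aster ivy cedar daisy yew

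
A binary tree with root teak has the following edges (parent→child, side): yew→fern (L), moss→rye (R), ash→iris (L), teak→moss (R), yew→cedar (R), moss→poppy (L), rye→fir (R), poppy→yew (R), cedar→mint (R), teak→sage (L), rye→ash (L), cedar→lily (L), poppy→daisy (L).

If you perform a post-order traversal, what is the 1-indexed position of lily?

4

Post-order visits the left subtree, then the right subtree, then the node.
At teak: go left to sage.
  sage is a leaf — visit sage.
At teak: go right to moss.
  At moss: go left to poppy.
    At poppy: go left to daisy.
      daisy is a leaf — visit daisy.
    At poppy: go right to yew.
      At yew: go left to fern.
        fern is a leaf — visit fern.
      At yew: go right to cedar.
        At cedar: go left to lily.
          lily is a leaf — visit lily.
        At cedar: go right to mint.
          mint is a leaf — visit mint.
        Visit cedar.
      Visit yew.
    Visit poppy.
  At moss: go right to rye.
    At rye: go left to ash.
      At ash: go left to iris.
        iris is a leaf — visit iris.
      At ash: no right child.
      Visit ash.
    At rye: go right to fir.
      fir is a leaf — visit fir.
    Visit rye.
  Visit moss.
Visit teak.
Full post-order sequence: sage, daisy, fern, lily, mint, cedar, yew, poppy, iris, ash, fir, rye, moss, teak.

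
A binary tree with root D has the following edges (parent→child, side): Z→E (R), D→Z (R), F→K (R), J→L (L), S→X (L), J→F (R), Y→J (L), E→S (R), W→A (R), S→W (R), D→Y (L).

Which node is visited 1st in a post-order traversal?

Post-order visits the left subtree, then the right subtree, then the node.
At D: go left to Y.
  At Y: go left to J.
    At J: go left to L.
      L is a leaf — visit L.
    At J: go right to F.
      At F: no left child.
      At F: go right to K.
        K is a leaf — visit K.
      Visit F.
    Visit J.
  At Y: no right child.
  Visit Y.
At D: go right to Z.
  At Z: no left child.
  At Z: go right to E.
    At E: no left child.
    At E: go right to S.
      At S: go left to X.
        X is a leaf — visit X.
      At S: go right to W.
        At W: no left child.
        At W: go right to A.
          A is a leaf — visit A.
        Visit W.
      Visit S.
    Visit E.
  Visit Z.
Visit D.
Full post-order sequence: L, K, F, J, Y, X, A, W, S, E, Z, D.

L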